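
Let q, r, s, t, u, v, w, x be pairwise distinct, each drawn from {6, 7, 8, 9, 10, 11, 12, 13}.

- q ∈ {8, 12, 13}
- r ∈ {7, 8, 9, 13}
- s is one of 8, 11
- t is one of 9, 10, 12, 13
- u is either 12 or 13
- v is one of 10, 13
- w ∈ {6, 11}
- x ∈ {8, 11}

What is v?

The 8 variables together cover exactly {6, 7, 8, 9, 10, 11, 12, 13} — 8 values for 8 variables — and 6 appears only in w's list, so w = 6.
The 7 still-open variables together cover exactly {7, 8, 9, 10, 11, 12, 13} — 7 values for 7 variables — and 7 appears only in r's list, so r = 7.
The 6 still-open variables draw from only 6 values {8, 9, 10, 11, 12, 13}, so each is used; only t can be 9, hence t = 9.
The 5 still-open variables together cover exactly {8, 10, 11, 12, 13} — 5 values for 5 variables — and 10 appears only in v's list, so v = 10.

10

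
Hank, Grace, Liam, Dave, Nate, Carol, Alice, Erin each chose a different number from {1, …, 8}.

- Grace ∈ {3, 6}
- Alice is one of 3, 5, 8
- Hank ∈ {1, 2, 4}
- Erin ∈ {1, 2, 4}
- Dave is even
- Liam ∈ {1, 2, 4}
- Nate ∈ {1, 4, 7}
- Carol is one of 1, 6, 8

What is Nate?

7

The 8 variables draw from only 8 values {1, 2, 3, 4, 5, 6, 7, 8}, so each is used; only Alice can be 5, hence Alice = 5.
The 7 still-open variables draw from only 7 values {1, 2, 3, 4, 6, 7, 8}, so each is used; only Grace can be 3, hence Grace = 3.
The 6 still-open variables draw from only 6 values {1, 2, 4, 6, 7, 8}, so each is used; only Nate can be 7, hence Nate = 7.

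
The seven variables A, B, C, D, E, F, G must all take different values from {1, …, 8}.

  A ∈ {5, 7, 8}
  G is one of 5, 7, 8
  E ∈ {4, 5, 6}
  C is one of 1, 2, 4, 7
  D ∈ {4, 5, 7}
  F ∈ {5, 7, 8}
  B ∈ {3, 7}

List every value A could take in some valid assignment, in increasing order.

A, F, G share exactly the 3 values {5, 7, 8}; by pigeonhole those values go to them, so strike 5, 7, 8 from B, C, D, E.
B has just one choice, so B = 3.
D's domain is down to {4}, so D = 4. Remove 4 from C, E.
That leaves E = 6.
No further eliminations apply; A can still be any of 5, 7, 8.

5, 7, 8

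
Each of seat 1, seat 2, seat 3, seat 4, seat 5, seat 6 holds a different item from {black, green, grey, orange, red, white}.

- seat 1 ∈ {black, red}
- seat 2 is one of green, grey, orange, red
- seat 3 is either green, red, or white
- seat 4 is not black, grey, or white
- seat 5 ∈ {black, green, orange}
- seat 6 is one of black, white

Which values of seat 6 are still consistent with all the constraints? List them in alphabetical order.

black, white

The 6 variables together cover exactly {black, green, grey, orange, red, white} — 6 values for 6 variables — and grey appears only in seat 2's list, so seat 2 = grey.
No further eliminations apply; seat 6 can still be any of black, white.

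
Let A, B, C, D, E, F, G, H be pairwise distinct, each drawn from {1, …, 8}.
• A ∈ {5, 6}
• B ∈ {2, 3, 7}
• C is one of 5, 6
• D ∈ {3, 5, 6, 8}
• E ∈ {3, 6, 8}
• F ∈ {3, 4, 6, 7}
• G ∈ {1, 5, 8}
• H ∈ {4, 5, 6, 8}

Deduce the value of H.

4

Among the 8 variables, 1 fits only G (and all 8 values in {1, 2, 3, 4, 5, 6, 7, 8} must be used), so G = 1.
Among the 7 still-open variables, 2 fits only B (and all 7 values in {2, 3, 4, 5, 6, 7, 8} must be used), so B = 2.
Among the 6 still-open variables, 7 fits only F (and all 6 values in {3, 4, 5, 6, 7, 8} must be used), so F = 7.
The 5 still-open variables together cover exactly {3, 4, 5, 6, 8} — 5 values for 5 variables — and 4 appears only in H's list, so H = 4.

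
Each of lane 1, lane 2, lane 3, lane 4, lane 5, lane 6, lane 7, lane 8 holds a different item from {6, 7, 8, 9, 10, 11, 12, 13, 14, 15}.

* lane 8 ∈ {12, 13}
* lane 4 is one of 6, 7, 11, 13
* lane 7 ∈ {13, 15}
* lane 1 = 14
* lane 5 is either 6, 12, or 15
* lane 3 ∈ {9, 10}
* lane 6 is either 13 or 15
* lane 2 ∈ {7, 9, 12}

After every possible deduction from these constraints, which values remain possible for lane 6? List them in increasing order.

lane 1 must be 14 (only option left).
lane 6 and lane 7 between them cover only {13, 15} — a naked pair. Remove those values from lane 4, lane 5, lane 8.
That leaves lane 8 = 12. Remove 12 from lane 2, lane 5.
lane 5 has just one choice, so lane 5 = 6. So lane 4 can't be 6.
No further eliminations apply; lane 6 can still be any of 13, 15.

13, 15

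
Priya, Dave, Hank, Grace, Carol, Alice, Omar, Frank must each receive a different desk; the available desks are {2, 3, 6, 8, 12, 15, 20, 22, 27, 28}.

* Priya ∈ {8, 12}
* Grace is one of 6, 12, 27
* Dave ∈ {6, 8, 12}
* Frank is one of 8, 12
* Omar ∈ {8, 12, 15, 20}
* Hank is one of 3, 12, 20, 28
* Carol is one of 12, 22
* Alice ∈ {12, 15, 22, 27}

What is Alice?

The 2 variables Priya and Frank are confined to {8, 12}, which locks those values in; drop them from Dave, Hank, Grace, Carol, Alice, Omar.
Dave has just one choice, so Dave = 6. Strike 6 from Grace.
That leaves Grace = 27. Eliminate 27 elsewhere: Alice.
That leaves Carol = 22. Remove 22 from Alice.
So Alice = 15.

15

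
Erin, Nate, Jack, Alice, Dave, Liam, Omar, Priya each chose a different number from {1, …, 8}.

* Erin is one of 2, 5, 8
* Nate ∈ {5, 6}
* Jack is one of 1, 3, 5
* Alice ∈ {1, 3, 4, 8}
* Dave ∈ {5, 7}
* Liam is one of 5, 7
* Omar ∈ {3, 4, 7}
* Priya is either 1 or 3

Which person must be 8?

Among the 8 variables, 2 fits only Erin (and all 8 values in {1, 2, 3, 4, 5, 6, 7, 8} must be used), so Erin = 2.
The 7 still-open variables together cover exactly {1, 3, 4, 5, 6, 7, 8} — 7 values for 7 variables — and 6 appears only in Nate's list, so Nate = 6.
The 6 still-open variables draw from only 6 values {1, 3, 4, 5, 7, 8}, so each is used; only Alice can be 8, hence Alice = 8.

Alice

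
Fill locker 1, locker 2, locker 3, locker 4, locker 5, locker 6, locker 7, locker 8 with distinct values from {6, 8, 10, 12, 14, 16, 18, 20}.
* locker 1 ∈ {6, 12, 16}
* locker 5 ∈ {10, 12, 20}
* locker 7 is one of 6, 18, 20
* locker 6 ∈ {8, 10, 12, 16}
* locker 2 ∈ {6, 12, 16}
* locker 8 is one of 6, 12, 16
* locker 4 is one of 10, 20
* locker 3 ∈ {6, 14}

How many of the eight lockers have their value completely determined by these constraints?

The 8 variables draw from only 8 values {6, 8, 10, 12, 14, 16, 18, 20}, so each is used; only locker 6 can be 8, hence locker 6 = 8.
Among the 7 still-open variables, 14 fits only locker 3 (and all 7 values in {6, 10, 12, 14, 16, 18, 20} must be used), so locker 3 = 14.
The 6 still-open variables draw from only 6 values {6, 10, 12, 16, 18, 20}, so each is used; only locker 7 can be 18, hence locker 7 = 18.
The 3 variables locker 1, locker 2, locker 8 are confined to {6, 12, 16}, which locks those values in; drop them from locker 5.
Determined: locker 3=14, locker 6=8, locker 7=18. The other lockers each still have more than one consistent value. That makes 3.

3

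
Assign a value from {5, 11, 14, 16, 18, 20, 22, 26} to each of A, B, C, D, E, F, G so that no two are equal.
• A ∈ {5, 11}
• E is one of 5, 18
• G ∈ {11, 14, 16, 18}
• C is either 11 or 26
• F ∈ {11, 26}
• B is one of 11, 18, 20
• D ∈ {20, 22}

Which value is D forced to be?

C and F share exactly the 2 values {11, 26}; by pigeonhole those values go to them, so strike 11, 26 from A, B, G.
A has just one choice, so A = 5. Eliminate 5 elsewhere: E.
E must be 18 (only option left). So B, G can't be 18.
B must be 20 (only option left). Remove 20 from D.
So D = 22.

22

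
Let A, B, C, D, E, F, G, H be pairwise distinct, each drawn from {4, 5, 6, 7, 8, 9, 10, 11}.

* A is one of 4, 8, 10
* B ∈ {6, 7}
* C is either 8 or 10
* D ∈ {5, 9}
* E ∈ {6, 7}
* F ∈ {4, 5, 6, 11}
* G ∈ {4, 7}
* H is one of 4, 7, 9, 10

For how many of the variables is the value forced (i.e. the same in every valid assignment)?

The 8 variables together cover exactly {4, 5, 6, 7, 8, 9, 10, 11} — 8 values for 8 variables — and 11 appears only in F's list, so F = 11.
The 7 still-open variables draw from only 7 values {4, 5, 6, 7, 8, 9, 10}, so each is used; only D can be 5, hence D = 5.
The 6 still-open variables draw from only 6 values {4, 6, 7, 8, 9, 10}, so each is used; only H can be 9, hence H = 9.
B and E share exactly the 2 values {6, 7}; by pigeonhole those values go to them, so strike 6, 7 from G.
G's domain is down to {4}, so G = 4. Strike 4 from A.
Determined: D=5, F=11, G=4, H=9. The other variables each still have more than one consistent value. That makes 4.

4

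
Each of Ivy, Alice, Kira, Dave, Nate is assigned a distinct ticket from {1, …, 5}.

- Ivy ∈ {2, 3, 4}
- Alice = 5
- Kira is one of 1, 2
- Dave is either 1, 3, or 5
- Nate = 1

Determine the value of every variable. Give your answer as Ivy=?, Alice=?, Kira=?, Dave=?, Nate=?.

Alice has just one choice, so Alice = 5. So Dave can't be 5.
That leaves Nate = 1. So Kira, Dave can't be 1.
Kira has just one choice, so Kira = 2. So Ivy can't be 2.
Dave must be 3 (only option left). Remove 3 from Ivy.
Ivy has just one choice, so Ivy = 4.

Ivy=4, Alice=5, Kira=2, Dave=3, Nate=1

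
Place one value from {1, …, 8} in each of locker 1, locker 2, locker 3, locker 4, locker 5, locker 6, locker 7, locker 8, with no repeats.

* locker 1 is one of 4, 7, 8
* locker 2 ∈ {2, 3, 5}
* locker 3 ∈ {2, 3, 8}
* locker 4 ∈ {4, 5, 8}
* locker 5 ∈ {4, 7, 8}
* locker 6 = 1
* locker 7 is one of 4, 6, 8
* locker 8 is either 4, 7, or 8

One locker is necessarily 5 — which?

locker 4

locker 6's domain is down to {1}, so locker 6 = 1.
The 7 still-open variables together cover exactly {2, 3, 4, 5, 6, 7, 8} — 7 values for 7 variables — and 6 appears only in locker 7's list, so locker 7 = 6.
locker 1, locker 5, locker 8 between them cover only {4, 7, 8} — a naked triple. Remove those values from locker 3, locker 4.
So 5 goes to locker 4.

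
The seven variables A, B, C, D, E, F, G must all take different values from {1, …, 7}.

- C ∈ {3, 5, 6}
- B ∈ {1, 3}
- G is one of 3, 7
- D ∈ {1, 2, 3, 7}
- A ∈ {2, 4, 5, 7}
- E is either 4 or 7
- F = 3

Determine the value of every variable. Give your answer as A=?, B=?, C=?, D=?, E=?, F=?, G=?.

A=5, B=1, C=6, D=2, E=4, F=3, G=7

F has just one choice, so F = 3. Remove 3 from B, C, D, G.
G must be 7 (only option left). Remove 7 from A, D, E.
B must be 1 (only option left). Remove 1 from D.
D's domain is down to {2}, so D = 2. Remove 2 from A.
E's domain is down to {4}, so E = 4. Eliminate 4 elsewhere: A.
A has just one choice, so A = 5. So C can't be 5.
C's domain is down to {6}, so C = 6.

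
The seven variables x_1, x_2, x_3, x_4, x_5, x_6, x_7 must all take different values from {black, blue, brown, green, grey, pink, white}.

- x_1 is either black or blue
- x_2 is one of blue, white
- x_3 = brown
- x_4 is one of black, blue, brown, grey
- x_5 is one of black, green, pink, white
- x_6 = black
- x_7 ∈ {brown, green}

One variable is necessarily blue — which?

x_3 must be brown (only option left). Strike brown from x_4, x_7.
x_6 has just one choice, so x_6 = black. Eliminate black elsewhere: x_1, x_4, x_5.
So blue goes to x_1.

x_1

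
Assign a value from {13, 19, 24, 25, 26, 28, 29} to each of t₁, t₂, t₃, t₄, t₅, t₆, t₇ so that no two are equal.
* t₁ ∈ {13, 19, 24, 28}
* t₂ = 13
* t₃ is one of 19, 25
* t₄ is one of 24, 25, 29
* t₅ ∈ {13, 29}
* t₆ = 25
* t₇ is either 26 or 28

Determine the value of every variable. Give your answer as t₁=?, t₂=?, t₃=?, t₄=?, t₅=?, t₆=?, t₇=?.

t₂ must be 13 (only option left). Eliminate 13 elsewhere: t₁, t₅.
t₅ has just one choice, so t₅ = 29. Strike 29 from t₄.
That leaves t₆ = 25. Eliminate 25 elsewhere: t₃, t₄.
That leaves t₃ = 19. Strike 19 from t₁.
t₄ must be 24 (only option left). Strike 24 from t₁.
t₁ has just one choice, so t₁ = 28. So t₇ can't be 28.
t₇ has just one choice, so t₇ = 26.

t₁=28, t₂=13, t₃=19, t₄=24, t₅=29, t₆=25, t₇=26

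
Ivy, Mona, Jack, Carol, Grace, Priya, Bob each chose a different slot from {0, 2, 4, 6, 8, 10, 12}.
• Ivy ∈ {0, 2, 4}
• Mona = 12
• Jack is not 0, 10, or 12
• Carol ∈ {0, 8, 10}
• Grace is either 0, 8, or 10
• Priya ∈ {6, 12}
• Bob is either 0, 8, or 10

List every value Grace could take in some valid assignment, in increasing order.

0, 8, 10

Mona must be 12 (only option left). Eliminate 12 elsewhere: Priya.
Priya's domain is down to {6}, so Priya = 6. Remove 6 from Jack.
The 3 variables Carol, Grace, Bob are confined to {0, 8, 10}, which locks those values in; drop them from Ivy, Jack.
No further eliminations apply; Grace can still be any of 0, 8, 10.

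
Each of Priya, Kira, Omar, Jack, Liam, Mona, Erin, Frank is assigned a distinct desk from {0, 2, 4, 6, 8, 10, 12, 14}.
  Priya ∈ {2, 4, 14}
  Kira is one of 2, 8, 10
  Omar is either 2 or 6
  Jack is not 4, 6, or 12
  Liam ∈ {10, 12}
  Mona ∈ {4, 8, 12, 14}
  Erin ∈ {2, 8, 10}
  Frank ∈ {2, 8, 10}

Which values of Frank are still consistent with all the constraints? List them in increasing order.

2, 8, 10

The 8 variables draw from only 8 values {0, 2, 4, 6, 8, 10, 12, 14}, so each is used; only Jack can be 0, hence Jack = 0.
The 7 still-open variables together cover exactly {2, 4, 6, 8, 10, 12, 14} — 7 values for 7 variables — and 6 appears only in Omar's list, so Omar = 6.
The 3 variables Kira, Erin, Frank are confined to {2, 8, 10}, which locks those values in; drop them from Priya, Liam, Mona.
That leaves Liam = 12. So Mona can't be 12.
No further eliminations apply; Frank can still be any of 2, 8, 10.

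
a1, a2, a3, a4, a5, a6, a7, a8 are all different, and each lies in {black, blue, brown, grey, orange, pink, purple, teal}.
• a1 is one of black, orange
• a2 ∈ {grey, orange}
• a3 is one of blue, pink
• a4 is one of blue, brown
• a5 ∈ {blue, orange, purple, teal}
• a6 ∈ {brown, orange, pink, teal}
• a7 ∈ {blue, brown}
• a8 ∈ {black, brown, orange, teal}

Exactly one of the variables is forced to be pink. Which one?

The 8 variables together cover exactly {black, blue, brown, grey, orange, pink, purple, teal} — 8 values for 8 variables — and grey appears only in a2's list, so a2 = grey.
The 7 still-open variables together cover exactly {black, blue, brown, orange, pink, purple, teal} — 7 values for 7 variables — and purple appears only in a5's list, so a5 = purple.
a4 and a7 share exactly the 2 values {blue, brown}; by pigeonhole those values go to them, so strike blue, brown from a3, a6, a8.
So pink goes to a3.

a3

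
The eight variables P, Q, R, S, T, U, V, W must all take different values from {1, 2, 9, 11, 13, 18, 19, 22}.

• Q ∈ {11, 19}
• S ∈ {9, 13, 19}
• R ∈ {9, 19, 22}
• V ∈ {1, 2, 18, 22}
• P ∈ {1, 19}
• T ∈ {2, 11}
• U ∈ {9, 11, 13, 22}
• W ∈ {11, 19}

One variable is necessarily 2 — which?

Among the 8 variables, 18 fits only V (and all 8 values in {1, 2, 9, 11, 13, 18, 19, 22} must be used), so V = 18.
Among the 7 still-open variables, 1 fits only P (and all 7 values in {1, 2, 9, 11, 13, 19, 22} must be used), so P = 1.
The 6 still-open variables together cover exactly {2, 9, 11, 13, 19, 22} — 6 values for 6 variables — and 2 appears only in T's list, so T = 2.

T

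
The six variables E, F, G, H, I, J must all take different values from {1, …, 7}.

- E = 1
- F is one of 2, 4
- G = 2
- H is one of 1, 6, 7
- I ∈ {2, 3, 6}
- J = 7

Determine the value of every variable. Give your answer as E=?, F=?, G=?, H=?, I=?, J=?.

E=1, F=4, G=2, H=6, I=3, J=7

E must be 1 (only option left). Strike 1 from H.
G must be 2 (only option left). Strike 2 from F, I.
J must be 7 (only option left). So H can't be 7.
F has just one choice, so F = 4.
That leaves H = 6. So I can't be 6.
I has just one choice, so I = 3.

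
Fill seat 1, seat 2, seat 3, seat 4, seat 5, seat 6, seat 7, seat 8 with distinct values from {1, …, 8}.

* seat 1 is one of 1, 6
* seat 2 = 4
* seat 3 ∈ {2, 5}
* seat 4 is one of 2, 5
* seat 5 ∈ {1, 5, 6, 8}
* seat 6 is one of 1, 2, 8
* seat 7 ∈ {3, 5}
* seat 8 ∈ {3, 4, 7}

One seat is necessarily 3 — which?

seat 2's domain is down to {4}, so seat 2 = 4. Eliminate 4 elsewhere: seat 8.
The 7 still-open variables draw from only 7 values {1, 2, 3, 5, 6, 7, 8}, so each is used; only seat 8 can be 7, hence seat 8 = 7.
The 6 still-open variables together cover exactly {1, 2, 3, 5, 6, 8} — 6 values for 6 variables — and 3 appears only in seat 7's list, so seat 7 = 3.

seat 7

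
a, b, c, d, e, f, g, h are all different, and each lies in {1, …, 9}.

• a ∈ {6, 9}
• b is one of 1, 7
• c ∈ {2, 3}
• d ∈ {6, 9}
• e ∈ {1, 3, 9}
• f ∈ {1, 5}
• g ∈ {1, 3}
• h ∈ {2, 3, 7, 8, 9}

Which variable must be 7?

Among the 8 variables, 5 fits only f (and all 8 values in {1, 2, 3, 5, 6, 7, 8, 9} must be used), so f = 5.
Among the 7 still-open variables, 8 fits only h (and all 7 values in {1, 2, 3, 6, 7, 8, 9} must be used), so h = 8.
The 6 still-open variables together cover exactly {1, 2, 3, 6, 7, 9} — 6 values for 6 variables — and 2 appears only in c's list, so c = 2.
Among the 5 still-open variables, 7 fits only b (and all 5 values in {1, 3, 6, 7, 9} must be used), so b = 7.

b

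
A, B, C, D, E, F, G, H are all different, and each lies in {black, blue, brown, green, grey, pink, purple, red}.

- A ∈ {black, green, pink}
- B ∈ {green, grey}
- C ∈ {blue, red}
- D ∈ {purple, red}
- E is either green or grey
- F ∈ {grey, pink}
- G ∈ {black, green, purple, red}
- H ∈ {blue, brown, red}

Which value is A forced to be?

The 8 variables draw from only 8 values {black, blue, brown, green, grey, pink, purple, red}, so each is used; only H can be brown, hence H = brown.
The 7 still-open variables draw from only 7 values {black, blue, green, grey, pink, purple, red}, so each is used; only C can be blue, hence C = blue.
B and E share exactly the 2 values {green, grey}; by pigeonhole those values go to them, so strike green, grey from A, F, G.
That leaves F = pink. Strike pink from A.
So A = black.

black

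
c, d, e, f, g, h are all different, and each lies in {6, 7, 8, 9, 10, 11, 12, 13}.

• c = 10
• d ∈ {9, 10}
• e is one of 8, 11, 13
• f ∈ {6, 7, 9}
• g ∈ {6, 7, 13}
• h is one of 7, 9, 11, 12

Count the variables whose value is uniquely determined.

c has just one choice, so c = 10. Eliminate 10 elsewhere: d.
d has just one choice, so d = 9. Strike 9 from f, h.
Determined: c=10, d=9. The other variables each still have more than one consistent value. That makes 2.

2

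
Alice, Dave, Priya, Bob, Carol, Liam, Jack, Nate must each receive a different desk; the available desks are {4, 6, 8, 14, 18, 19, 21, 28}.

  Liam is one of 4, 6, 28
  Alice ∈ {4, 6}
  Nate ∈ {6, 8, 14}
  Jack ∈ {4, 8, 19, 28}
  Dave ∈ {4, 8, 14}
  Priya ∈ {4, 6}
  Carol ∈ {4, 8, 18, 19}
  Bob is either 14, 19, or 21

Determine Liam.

28

Among the 8 variables, 18 fits only Carol (and all 8 values in {4, 6, 8, 14, 18, 19, 21, 28} must be used), so Carol = 18.
The 7 still-open variables draw from only 7 values {4, 6, 8, 14, 19, 21, 28}, so each is used; only Bob can be 21, hence Bob = 21.
The 6 still-open variables together cover exactly {4, 6, 8, 14, 19, 28} — 6 values for 6 variables — and 19 appears only in Jack's list, so Jack = 19.
The 5 still-open variables together cover exactly {4, 6, 8, 14, 28} — 5 values for 5 variables — and 28 appears only in Liam's list, so Liam = 28.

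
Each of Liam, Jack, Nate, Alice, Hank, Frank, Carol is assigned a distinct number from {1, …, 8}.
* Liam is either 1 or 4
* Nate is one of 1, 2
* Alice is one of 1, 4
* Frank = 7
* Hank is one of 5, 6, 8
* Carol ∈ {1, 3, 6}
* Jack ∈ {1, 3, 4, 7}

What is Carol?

Frank's domain is down to {7}, so Frank = 7. Strike 7 from Jack.
Liam and Alice share exactly the 2 values {1, 4}; by pigeonhole those values go to them, so strike 1, 4 from Jack, Nate, Carol.
Jack has just one choice, so Jack = 3. Remove 3 from Carol.
So Carol = 6.

6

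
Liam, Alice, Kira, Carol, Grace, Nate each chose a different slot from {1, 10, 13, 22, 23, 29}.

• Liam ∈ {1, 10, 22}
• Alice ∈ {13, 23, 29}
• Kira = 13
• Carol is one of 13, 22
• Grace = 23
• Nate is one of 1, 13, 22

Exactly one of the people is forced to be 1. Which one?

Nate

Kira has just one choice, so Kira = 13. So Alice, Carol, Nate can't be 13.
Carol has just one choice, so Carol = 22. Eliminate 22 elsewhere: Liam, Nate.
So 1 goes to Nate.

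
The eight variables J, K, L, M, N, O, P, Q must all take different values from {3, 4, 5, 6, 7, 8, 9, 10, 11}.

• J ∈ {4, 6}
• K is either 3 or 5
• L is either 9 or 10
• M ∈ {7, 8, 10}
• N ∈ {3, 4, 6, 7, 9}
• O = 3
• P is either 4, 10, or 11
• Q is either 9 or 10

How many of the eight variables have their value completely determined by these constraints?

2

O must be 3 (only option left). Remove 3 from K, N.
K has just one choice, so K = 5.
The 2 variables L and Q are confined to {9, 10}, which locks those values in; drop them from M, N, P.
Determined: K=5, O=3. The other variables each still have more than one consistent value. That makes 2.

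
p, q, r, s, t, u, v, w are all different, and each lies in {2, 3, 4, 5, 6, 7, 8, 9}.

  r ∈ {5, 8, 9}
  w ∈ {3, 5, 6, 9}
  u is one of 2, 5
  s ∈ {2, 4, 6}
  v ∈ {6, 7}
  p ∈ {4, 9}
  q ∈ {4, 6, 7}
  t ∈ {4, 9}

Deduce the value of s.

2

Among the 8 variables, 3 fits only w (and all 8 values in {2, 3, 4, 5, 6, 7, 8, 9} must be used), so w = 3.
The 7 still-open variables draw from only 7 values {2, 4, 5, 6, 7, 8, 9}, so each is used; only r can be 8, hence r = 8.
The 6 still-open variables draw from only 6 values {2, 4, 5, 6, 7, 9}, so each is used; only u can be 5, hence u = 5.
The 5 still-open variables draw from only 5 values {2, 4, 6, 7, 9}, so each is used; only s can be 2, hence s = 2.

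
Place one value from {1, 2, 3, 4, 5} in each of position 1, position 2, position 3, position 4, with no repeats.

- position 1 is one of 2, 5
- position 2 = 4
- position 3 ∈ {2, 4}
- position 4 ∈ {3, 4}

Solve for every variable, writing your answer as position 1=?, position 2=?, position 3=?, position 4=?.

position 1=5, position 2=4, position 3=2, position 4=3

position 2 has just one choice, so position 2 = 4. Strike 4 from position 3, position 4.
position 3's domain is down to {2}, so position 3 = 2. So position 1 can't be 2.
position 4's domain is down to {3}, so position 4 = 3.
position 1 has just one choice, so position 1 = 5.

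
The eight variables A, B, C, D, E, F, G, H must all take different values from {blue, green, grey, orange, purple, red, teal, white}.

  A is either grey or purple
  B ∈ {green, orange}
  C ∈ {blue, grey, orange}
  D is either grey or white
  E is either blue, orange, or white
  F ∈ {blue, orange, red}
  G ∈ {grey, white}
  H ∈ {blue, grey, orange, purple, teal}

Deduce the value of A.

purple

The 8 variables draw from only 8 values {blue, green, grey, orange, purple, red, teal, white}, so each is used; only B can be green, hence B = green.
Among the 7 still-open variables, red fits only F (and all 7 values in {blue, grey, orange, purple, red, teal, white} must be used), so F = red.
The 6 still-open variables together cover exactly {blue, grey, orange, purple, teal, white} — 6 values for 6 variables — and teal appears only in H's list, so H = teal.
The 5 still-open variables draw from only 5 values {blue, grey, orange, purple, white}, so each is used; only A can be purple, hence A = purple.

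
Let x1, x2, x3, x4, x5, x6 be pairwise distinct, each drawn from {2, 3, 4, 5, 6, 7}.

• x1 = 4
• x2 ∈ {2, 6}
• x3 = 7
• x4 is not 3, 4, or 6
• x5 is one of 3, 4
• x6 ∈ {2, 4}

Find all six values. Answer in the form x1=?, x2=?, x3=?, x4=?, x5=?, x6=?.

x1 has just one choice, so x1 = 4. Remove 4 from x5, x6.
That leaves x3 = 7. Strike 7 from x4.
x5 must be 3 (only option left).
That leaves x6 = 2. Eliminate 2 elsewhere: x2, x4.
That leaves x2 = 6.
x4 must be 5 (only option left).

x1=4, x2=6, x3=7, x4=5, x5=3, x6=2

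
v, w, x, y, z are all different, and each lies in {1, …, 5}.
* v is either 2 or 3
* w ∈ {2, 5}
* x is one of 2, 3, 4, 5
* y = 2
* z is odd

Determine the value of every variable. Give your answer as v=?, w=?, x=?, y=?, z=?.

y must be 2 (only option left). Remove 2 from v, w, x.
v must be 3 (only option left). Strike 3 from x, z.
w's domain is down to {5}, so w = 5. Strike 5 from x, z.
x's domain is down to {4}, so x = 4.
z's domain is down to {1}, so z = 1.

v=3, w=5, x=4, y=2, z=1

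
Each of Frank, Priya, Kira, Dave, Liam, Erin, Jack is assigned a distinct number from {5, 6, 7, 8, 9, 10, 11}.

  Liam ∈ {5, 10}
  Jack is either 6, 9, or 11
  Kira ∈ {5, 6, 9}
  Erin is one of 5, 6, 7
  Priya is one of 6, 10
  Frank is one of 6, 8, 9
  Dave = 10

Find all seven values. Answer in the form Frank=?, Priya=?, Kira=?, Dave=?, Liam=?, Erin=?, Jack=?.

Frank=8, Priya=6, Kira=9, Dave=10, Liam=5, Erin=7, Jack=11

Dave has just one choice, so Dave = 10. So Priya, Liam can't be 10.
Liam has just one choice, so Liam = 5. Remove 5 from Kira, Erin.
That leaves Priya = 6. Remove 6 from Frank, Kira, Erin, Jack.
Kira's domain is down to {9}, so Kira = 9. Eliminate 9 elsewhere: Frank, Jack.
Erin's domain is down to {7}, so Erin = 7.
Jack's domain is down to {11}, so Jack = 11.
Frank's domain is down to {8}, so Frank = 8.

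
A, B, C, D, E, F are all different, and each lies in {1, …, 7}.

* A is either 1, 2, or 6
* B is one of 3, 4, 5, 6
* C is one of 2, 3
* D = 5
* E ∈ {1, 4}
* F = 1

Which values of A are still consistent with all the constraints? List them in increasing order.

2, 6

D's domain is down to {5}, so D = 5. Eliminate 5 elsewhere: B.
F's domain is down to {1}, so F = 1. Strike 1 from A, E.
E has just one choice, so E = 4. Eliminate 4 elsewhere: B.
No further eliminations apply; A can still be any of 2, 6.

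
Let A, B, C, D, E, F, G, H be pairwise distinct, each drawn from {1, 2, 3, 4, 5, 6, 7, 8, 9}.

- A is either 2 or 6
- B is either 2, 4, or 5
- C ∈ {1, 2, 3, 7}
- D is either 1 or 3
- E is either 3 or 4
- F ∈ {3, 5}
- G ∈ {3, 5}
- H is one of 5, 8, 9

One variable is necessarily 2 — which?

B

F and G share exactly the 2 values {3, 5}; by pigeonhole those values go to them, so strike 3, 5 from B, C, D, E, H.
D's domain is down to {1}, so D = 1. So C can't be 1.
E has just one choice, so E = 4. Remove 4 from B.
So 2 goes to B.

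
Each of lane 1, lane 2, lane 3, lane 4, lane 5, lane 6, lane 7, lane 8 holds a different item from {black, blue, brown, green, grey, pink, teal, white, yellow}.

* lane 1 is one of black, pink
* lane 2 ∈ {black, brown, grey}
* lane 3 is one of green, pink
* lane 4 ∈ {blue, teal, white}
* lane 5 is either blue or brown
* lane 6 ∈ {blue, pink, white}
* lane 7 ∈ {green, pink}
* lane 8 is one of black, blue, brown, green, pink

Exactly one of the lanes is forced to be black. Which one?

lane 1

Among the 8 variables, grey fits only lane 2 (and all 8 values in {black, blue, brown, green, grey, pink, teal, white} must be used), so lane 2 = grey.
The 7 still-open variables draw from only 7 values {black, blue, brown, green, pink, teal, white}, so each is used; only lane 4 can be teal, hence lane 4 = teal.
The 6 still-open variables together cover exactly {black, blue, brown, green, pink, white} — 6 values for 6 variables — and white appears only in lane 6's list, so lane 6 = white.
lane 3 and lane 7 share exactly the 2 values {green, pink}; by pigeonhole those values go to them, so strike green, pink from lane 1, lane 8.
So black goes to lane 1.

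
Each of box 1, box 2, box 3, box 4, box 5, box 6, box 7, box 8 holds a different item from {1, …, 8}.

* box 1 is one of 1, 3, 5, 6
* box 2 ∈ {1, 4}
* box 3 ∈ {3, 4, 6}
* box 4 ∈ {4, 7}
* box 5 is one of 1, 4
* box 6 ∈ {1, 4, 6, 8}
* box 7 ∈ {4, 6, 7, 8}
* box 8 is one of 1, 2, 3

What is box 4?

7

The 8 variables together cover exactly {1, 2, 3, 4, 5, 6, 7, 8} — 8 values for 8 variables — and 2 appears only in box 8's list, so box 8 = 2.
The 7 still-open variables together cover exactly {1, 3, 4, 5, 6, 7, 8} — 7 values for 7 variables — and 5 appears only in box 1's list, so box 1 = 5.
The 6 still-open variables together cover exactly {1, 3, 4, 6, 7, 8} — 6 values for 6 variables — and 3 appears only in box 3's list, so box 3 = 3.
box 2 and box 5 share exactly the 2 values {1, 4}; by pigeonhole those values go to them, so strike 1, 4 from box 4, box 6, box 7.
So box 4 = 7.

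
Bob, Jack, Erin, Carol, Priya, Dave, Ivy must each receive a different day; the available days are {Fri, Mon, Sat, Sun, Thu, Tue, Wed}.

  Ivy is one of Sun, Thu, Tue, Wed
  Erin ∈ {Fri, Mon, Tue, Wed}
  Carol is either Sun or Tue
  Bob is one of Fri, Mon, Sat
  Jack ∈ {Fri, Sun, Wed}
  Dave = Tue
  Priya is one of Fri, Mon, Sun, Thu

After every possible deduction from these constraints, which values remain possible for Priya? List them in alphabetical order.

Fri, Mon, Thu

Dave has just one choice, so Dave = Tue. Eliminate Tue elsewhere: Erin, Carol, Ivy.
Carol must be Sun (only option left). Eliminate Sun elsewhere: Jack, Priya, Ivy.
The 5 still-open variables draw from only 5 values {Fri, Mon, Sat, Thu, Wed}, so each is used; only Bob can be Sat, hence Bob = Sat.
No further eliminations apply; Priya can still be any of Fri, Mon, Thu.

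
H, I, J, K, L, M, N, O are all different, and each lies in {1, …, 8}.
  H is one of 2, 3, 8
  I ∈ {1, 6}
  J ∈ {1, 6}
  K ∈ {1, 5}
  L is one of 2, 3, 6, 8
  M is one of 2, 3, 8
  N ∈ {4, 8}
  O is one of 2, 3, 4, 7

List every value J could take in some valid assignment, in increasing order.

1, 6

The 8 variables together cover exactly {1, 2, 3, 4, 5, 6, 7, 8} — 8 values for 8 variables — and 5 appears only in K's list, so K = 5.
The 7 still-open variables together cover exactly {1, 2, 3, 4, 6, 7, 8} — 7 values for 7 variables — and 7 appears only in O's list, so O = 7.
The 6 still-open variables together cover exactly {1, 2, 3, 4, 6, 8} — 6 values for 6 variables — and 4 appears only in N's list, so N = 4.
The 2 variables I and J are confined to {1, 6}, which locks those values in; drop them from L.
No further eliminations apply; J can still be any of 1, 6.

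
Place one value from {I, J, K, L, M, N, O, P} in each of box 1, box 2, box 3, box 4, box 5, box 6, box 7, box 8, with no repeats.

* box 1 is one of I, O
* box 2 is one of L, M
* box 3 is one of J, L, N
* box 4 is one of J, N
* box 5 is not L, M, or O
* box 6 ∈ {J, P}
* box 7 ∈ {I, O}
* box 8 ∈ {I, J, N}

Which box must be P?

Among the 8 variables, K fits only box 5 (and all 8 values in {I, J, K, L, M, N, O, P} must be used), so box 5 = K.
Among the 7 still-open variables, M fits only box 2 (and all 7 values in {I, J, L, M, N, O, P} must be used), so box 2 = M.
Among the 6 still-open variables, L fits only box 3 (and all 6 values in {I, J, L, N, O, P} must be used), so box 3 = L.
Among the 5 still-open variables, P fits only box 6 (and all 5 values in {I, J, N, O, P} must be used), so box 6 = P.

box 6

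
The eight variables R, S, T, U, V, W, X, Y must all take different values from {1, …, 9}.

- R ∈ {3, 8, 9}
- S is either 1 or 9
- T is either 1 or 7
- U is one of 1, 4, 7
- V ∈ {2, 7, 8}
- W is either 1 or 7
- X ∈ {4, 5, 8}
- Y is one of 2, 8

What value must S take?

9

The 8 variables draw from only 8 values {1, 2, 3, 4, 5, 7, 8, 9}, so each is used; only R can be 3, hence R = 3.
Among the 7 still-open variables, 5 fits only X (and all 7 values in {1, 2, 4, 5, 7, 8, 9} must be used), so X = 5.
The 6 still-open variables draw from only 6 values {1, 2, 4, 7, 8, 9}, so each is used; only U can be 4, hence U = 4.
The 5 still-open variables together cover exactly {1, 2, 7, 8, 9} — 5 values for 5 variables — and 9 appears only in S's list, so S = 9.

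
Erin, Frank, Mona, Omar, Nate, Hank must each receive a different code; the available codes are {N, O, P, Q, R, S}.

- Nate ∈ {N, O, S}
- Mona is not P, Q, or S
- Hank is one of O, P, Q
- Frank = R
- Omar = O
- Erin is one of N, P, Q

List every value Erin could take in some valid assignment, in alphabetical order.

Frank must be R (only option left). Eliminate R elsewhere: Mona.
Omar has just one choice, so Omar = O. So Mona, Nate, Hank can't be O.
Mona must be N (only option left). Eliminate N elsewhere: Erin, Nate.
Nate has just one choice, so Nate = S.
No further eliminations apply; Erin can still be any of P, Q.

P, Q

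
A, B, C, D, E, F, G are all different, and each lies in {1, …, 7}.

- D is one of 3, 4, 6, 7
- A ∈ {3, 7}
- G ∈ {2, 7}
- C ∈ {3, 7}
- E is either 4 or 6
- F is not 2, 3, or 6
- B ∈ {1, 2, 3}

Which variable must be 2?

G

The 7 variables together cover exactly {1, 2, 3, 4, 5, 6, 7} — 7 values for 7 variables — and 5 appears only in F's list, so F = 5.
The 6 still-open variables together cover exactly {1, 2, 3, 4, 6, 7} — 6 values for 6 variables — and 1 appears only in B's list, so B = 1.
The 5 still-open variables draw from only 5 values {2, 3, 4, 6, 7}, so each is used; only G can be 2, hence G = 2.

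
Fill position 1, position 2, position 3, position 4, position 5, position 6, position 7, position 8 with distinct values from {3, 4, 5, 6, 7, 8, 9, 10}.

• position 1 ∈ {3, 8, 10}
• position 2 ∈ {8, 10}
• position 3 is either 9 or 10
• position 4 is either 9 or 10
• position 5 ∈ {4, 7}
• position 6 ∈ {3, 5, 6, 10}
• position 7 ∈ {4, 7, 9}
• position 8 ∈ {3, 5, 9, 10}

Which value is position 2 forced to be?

The 8 variables together cover exactly {3, 4, 5, 6, 7, 8, 9, 10} — 8 values for 8 variables — and 6 appears only in position 6's list, so position 6 = 6.
The 7 still-open variables together cover exactly {3, 4, 5, 7, 8, 9, 10} — 7 values for 7 variables — and 5 appears only in position 8's list, so position 8 = 5.
The 6 still-open variables draw from only 6 values {3, 4, 7, 8, 9, 10}, so each is used; only position 1 can be 3, hence position 1 = 3.
Among the 5 still-open variables, 8 fits only position 2 (and all 5 values in {4, 7, 8, 9, 10} must be used), so position 2 = 8.

8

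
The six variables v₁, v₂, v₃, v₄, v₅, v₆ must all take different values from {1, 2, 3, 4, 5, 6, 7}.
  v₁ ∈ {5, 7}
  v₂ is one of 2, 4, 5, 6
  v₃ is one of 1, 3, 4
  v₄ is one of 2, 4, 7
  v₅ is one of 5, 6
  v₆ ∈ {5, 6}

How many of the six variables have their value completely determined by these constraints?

1

v₅ and v₆ between them cover only {5, 6} — a naked pair. Remove those values from v₁, v₂.
That leaves v₁ = 7. Eliminate 7 elsewhere: v₄.
v₂ and v₄ between them cover only {2, 4} — a naked pair. Remove those values from v₃.
Determined: v₁=7. The other variables each still have more than one consistent value. That makes 1.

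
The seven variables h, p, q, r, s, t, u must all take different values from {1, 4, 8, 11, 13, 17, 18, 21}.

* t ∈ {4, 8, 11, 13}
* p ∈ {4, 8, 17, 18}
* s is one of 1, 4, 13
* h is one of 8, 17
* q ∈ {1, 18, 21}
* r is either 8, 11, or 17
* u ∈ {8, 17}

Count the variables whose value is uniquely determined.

The 2 variables h and u are confined to {8, 17}, which locks those values in; drop them from p, r, t.
That leaves r = 11. Strike 11 from t.
Determined: r=11. The other variables each still have more than one consistent value. That makes 1.

1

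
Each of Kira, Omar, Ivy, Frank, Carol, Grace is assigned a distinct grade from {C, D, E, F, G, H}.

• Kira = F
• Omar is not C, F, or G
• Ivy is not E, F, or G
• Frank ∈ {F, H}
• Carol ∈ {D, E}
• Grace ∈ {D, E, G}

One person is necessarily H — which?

Frank

Kira must be F (only option left). Remove F from Frank.
So H goes to Frank.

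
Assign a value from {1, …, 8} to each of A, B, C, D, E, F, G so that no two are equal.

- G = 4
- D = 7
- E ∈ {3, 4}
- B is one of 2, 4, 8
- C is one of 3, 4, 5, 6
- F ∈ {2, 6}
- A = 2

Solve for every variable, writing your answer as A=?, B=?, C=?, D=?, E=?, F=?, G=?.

A=2, B=8, C=5, D=7, E=3, F=6, G=4

A has just one choice, so A = 2. Remove 2 from B, F.
That leaves D = 7.
F's domain is down to {6}, so F = 6. Strike 6 from C.
G has just one choice, so G = 4. Eliminate 4 elsewhere: B, C, E.
B's domain is down to {8}, so B = 8.
E has just one choice, so E = 3. Eliminate 3 elsewhere: C.
C must be 5 (only option left).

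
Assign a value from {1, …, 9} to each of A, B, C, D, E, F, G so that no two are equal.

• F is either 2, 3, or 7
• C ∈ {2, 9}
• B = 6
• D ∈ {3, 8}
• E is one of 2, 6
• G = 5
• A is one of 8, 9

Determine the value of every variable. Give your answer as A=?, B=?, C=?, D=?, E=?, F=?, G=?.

A=8, B=6, C=9, D=3, E=2, F=7, G=5

B has just one choice, so B = 6. Eliminate 6 elsewhere: E.
E has just one choice, so E = 2. So C, F can't be 2.
G's domain is down to {5}, so G = 5.
C has just one choice, so C = 9. Strike 9 from A.
That leaves A = 8. Strike 8 from D.
D's domain is down to {3}, so D = 3. So F can't be 3.
F's domain is down to {7}, so F = 7.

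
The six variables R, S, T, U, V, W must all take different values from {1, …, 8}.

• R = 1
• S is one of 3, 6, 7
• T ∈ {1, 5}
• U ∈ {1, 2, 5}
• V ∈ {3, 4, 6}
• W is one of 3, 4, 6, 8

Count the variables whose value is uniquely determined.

R must be 1 (only option left). Eliminate 1 elsewhere: T, U.
T has just one choice, so T = 5. So U can't be 5.
That leaves U = 2.
Determined: R=1, T=5, U=2. The other variables each still have more than one consistent value. That makes 3.

3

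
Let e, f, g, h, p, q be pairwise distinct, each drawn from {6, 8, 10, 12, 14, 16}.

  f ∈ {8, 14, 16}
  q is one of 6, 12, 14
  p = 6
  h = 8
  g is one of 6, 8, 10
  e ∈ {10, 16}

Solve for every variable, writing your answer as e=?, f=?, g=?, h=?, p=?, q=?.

e=16, f=14, g=10, h=8, p=6, q=12

h must be 8 (only option left). So f, g can't be 8.
That leaves p = 6. So g, q can't be 6.
That leaves g = 10. Strike 10 from e.
e has just one choice, so e = 16. So f can't be 16.
That leaves f = 14. So q can't be 14.
q's domain is down to {12}, so q = 12.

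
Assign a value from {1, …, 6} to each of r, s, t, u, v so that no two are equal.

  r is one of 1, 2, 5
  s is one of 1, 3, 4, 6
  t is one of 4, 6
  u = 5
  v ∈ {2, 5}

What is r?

u's domain is down to {5}, so u = 5. Strike 5 from r, v.
That leaves v = 2. Eliminate 2 elsewhere: r.
So r = 1.

1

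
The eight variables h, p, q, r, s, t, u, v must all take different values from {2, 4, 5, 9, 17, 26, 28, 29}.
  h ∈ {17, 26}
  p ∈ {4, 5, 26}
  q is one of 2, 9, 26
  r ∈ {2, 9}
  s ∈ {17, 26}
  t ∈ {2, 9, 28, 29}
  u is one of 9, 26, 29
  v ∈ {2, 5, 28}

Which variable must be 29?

The 8 variables together cover exactly {2, 4, 5, 9, 17, 26, 28, 29} — 8 values for 8 variables — and 4 appears only in p's list, so p = 4.
Among the 7 still-open variables, 5 fits only v (and all 7 values in {2, 5, 9, 17, 26, 28, 29} must be used), so v = 5.
The 6 still-open variables draw from only 6 values {2, 9, 17, 26, 28, 29}, so each is used; only t can be 28, hence t = 28.
Among the 5 still-open variables, 29 fits only u (and all 5 values in {2, 9, 17, 26, 29} must be used), so u = 29.

u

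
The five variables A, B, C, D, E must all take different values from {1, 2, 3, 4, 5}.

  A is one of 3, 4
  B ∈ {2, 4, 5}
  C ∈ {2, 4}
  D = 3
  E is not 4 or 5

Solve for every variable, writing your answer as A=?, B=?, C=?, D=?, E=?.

D has just one choice, so D = 3. So A, E can't be 3.
A must be 4 (only option left). Strike 4 from B, C.
C must be 2 (only option left). So B, E can't be 2.
E's domain is down to {1}, so E = 1.
B has just one choice, so B = 5.

A=4, B=5, C=2, D=3, E=1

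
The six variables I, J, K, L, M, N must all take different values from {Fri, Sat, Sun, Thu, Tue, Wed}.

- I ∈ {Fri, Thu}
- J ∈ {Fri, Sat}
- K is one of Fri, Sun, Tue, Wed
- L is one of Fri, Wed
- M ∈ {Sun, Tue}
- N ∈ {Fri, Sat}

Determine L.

The 6 variables together cover exactly {Fri, Sat, Sun, Thu, Tue, Wed} — 6 values for 6 variables — and Thu appears only in I's list, so I = Thu.
J and N between them cover only {Fri, Sat} — a naked pair. Remove those values from K, L.
So L = Wed.

Wed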